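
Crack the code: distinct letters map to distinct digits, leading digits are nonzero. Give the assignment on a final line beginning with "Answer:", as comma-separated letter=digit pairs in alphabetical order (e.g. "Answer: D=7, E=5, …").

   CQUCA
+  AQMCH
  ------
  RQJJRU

Step 1. [R] R is the leading digit of a 6-digit sum of two 5-digit numbers; the final carry is exactly 1 ⇒ R=1.
Step 2. [col 1: A + H ≡ U (mod 10)] column 1 (A + H ≡ U (mod 10), carry-in 0) doesn't pin A yet; pick A=7 and continue. So A=7.
Step 3. [col 1: A + H ≡ U (mod 10)] several values work for U in column 1 (A + H ≡ U (mod 10), carry-in 0); try U=3, so U=3.
Step 4. [col 1: A + H ≡ U (mod 10)] column 1: given A=7, U=3, carry-in 0, and digits 1,3,7 already taken and all letters distinct, A+H≡U (mod 10) forces H=6. So H=6.
Step 5. [col 2: C + C ≡ R (mod 10)] several values work for C in column 2 (C + C ≡ R (mod 10), carry-in 1); try C=5 ⇒ C=5.
Step 6. [col 3: U + M ≡ J (mod 10)] J=4 is one option consistent with column 3 (U + M ≡ J (mod 10), carry-in 1) — take it. So J=4.
Step 7. [col 3: U + M ≡ J (mod 10)] from column 3 (U=3, J=4, carry-in 1, digits 1,3,4,5,6,7 already taken and all letters distinct): M must equal 0, so M=0.
Step 8. [col 4: Q + Q ≡ J (mod 10)] column 4 reads Q+Q+carry(0)=J with J=4; with digits 0,1,3,4,5,6,7 already taken and all letters distinct, the only value for Q is 2. So Q=2.

Answer: A=7, C=5, H=6, J=4, M=0, Q=2, R=1, U=3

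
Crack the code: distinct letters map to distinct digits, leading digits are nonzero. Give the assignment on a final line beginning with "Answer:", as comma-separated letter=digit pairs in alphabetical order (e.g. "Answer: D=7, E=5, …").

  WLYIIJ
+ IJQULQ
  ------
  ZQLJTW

Step 1. [col 1: J + Q ≡ W (mod 10)] column 1 (J + Q ≡ W (mod 10), carry-in 0) doesn't pin W yet; pick W=3 and continue ⇒ W=3.
Step 2. [col 1: J + Q ≡ W (mod 10)] J=9 is one option consistent with column 1 (J + Q ≡ W (mod 10), carry-in 0) — take it ⇒ J=9.
Step 3. [col 1: J + Q ≡ W (mod 10)] in column 1 we have J+Q≡W with carry-in 0; given J=9, W=3 and digits 3,9 already taken and all letters distinct, that pins Q to 4. So Q=4.
Step 4. [col 2: I + L ≡ T (mod 10)] column 2 (I + L ≡ T (mod 10), carry-in 1) doesn't pin T yet; pick T=8 and continue, so T=8.
Step 5. [col 2: I + L ≡ T (mod 10)] column 2 (I + L ≡ T (mod 10), carry-in 1) doesn't pin I yet; pick I=2 and continue. So I=2.
Step 6. [col 2: I + L ≡ T (mod 10)] column 2 reads I+L+carry(1)=T with I=2, T=8; with digits 2,3,4,8,9 already taken and all letters distinct, the only value for L is 5, so L=5.
Step 7. [col 3: I + U ≡ J (mod 10)] in column 3 we have I+U≡J with carry-in 0; given I=2, J=9 and digits 2,3,4,5,8,9 already taken and all letters distinct, that pins U to 7, so U=7.
Step 8. [col 4: Y + Q ≡ L (mod 10)] column 4: given Q=4, L=5, carry-in 0, and digits 2,3,4,5,7,8,9 already taken and all letters distinct, Y+Q≡L (mod 10) forces Y=1, so Y=1.
Step 9. [col 6: W + I ≡ Z (mod 10)] in column 6 we have W+I≡Z with carry-in 1; given W=3, I=2 and digits 1,2,3,4,5,7,8,9 already taken and all letters distinct, that pins Z to 6. So Z=6.

Answer: I=2, J=9, L=5, Q=4, T=8, U=7, W=3, Y=1, Z=6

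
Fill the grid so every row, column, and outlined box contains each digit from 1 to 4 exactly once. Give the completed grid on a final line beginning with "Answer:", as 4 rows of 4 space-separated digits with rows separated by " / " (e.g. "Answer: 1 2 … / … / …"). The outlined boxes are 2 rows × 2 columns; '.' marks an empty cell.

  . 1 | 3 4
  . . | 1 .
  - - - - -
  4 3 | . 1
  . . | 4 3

Step 1. [r1c1∈{2}] only 2 remains possible at r1c1 ⇒ r1c1=2.
Step 2. [r2c2∈{4}] nothing but 4 survives at r2c2. So r2c2=4.
Step 3. [r4c1∈{1}] only 1 remains possible at r4c1. So r4c1=1.
Step 4. [r3c3∈{2}] nothing but 2 survives at r3c3. So r3c3=2.
Step 5. [r2c4∈{2}] nothing but 2 survives at r2c4, so r2c4=2.
Step 6. [r2c1∈{3}] only 3 remains possible at r2c1, so r2c1=3.
Step 7. [r4c2∈{2}] r4c2 is down to just 2 ⇒ r4c2=2.

Answer: 2 1 3 4 / 3 4 1 2 / 4 3 2 1 / 1 2 4 3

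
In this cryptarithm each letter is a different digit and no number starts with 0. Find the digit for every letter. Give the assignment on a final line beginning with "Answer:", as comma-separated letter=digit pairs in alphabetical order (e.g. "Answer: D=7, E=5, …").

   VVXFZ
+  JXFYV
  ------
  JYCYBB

Step 1. [col 1: Z + V ≡ B (mod 10)] no forcing yet in column 1 (carry-in 0); V=8 is free and consistent — try it ⇒ V=8.
Step 2. [col 1: Z + V ≡ B (mod 10)] Z=9 is one option consistent with column 1 (Z + V ≡ B (mod 10), carry-in 0) — take it. So Z=9.
Step 3. [J] J is the leading digit of a 6-digit sum of two 5-digit numbers; the final carry is exactly 1, so J=1.
Step 4. [col 1: Z + V ≡ B (mod 10)] column 1 reads Z+V+carry(0)=B with Z=9, V=8; with digits 1,8,9 already taken and all letters distinct, the only value for B is 7. So B=7.
Step 5. [col 2: F + Y ≡ B (mod 10)] no forcing yet in column 2 (carry-in 1); F=6 is free and consistent — try it ⇒ F=6.
Step 6. [col 2: F + Y ≡ B (mod 10)] column 2 reads F+Y+carry(1)=B with F=6, B=7; with digits 1,6,7,8,9 already taken and all letters distinct, the only value for Y is 0 ⇒ Y=0.
Step 7. [col 3: X + F ≡ Y (mod 10)] column 3 reads X+F+carry(0)=Y with F=6, Y=0; with digits 0,1,6,7,8,9 already taken and all letters distinct, the only value for X is 4. So X=4.
Step 8. [col 4: V + X ≡ C (mod 10)] column 4: given V=8, X=4, carry-in 1, and digits 0,1,4,6,7,8,9 already taken and all letters distinct, V+X≡C (mod 10) forces C=3 ⇒ C=3.

Answer: B=7, C=3, F=6, J=1, V=8, X=4, Y=0, Z=9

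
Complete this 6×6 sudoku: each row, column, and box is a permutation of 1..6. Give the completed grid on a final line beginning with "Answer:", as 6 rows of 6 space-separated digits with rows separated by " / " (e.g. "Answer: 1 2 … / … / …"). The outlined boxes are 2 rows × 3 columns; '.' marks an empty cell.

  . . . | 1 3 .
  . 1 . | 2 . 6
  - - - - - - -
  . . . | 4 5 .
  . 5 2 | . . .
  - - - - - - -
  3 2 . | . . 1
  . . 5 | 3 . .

Step 1. [r4c1∈{1,4,6}] r4c1 is the only open cell in row 4 admitting 4, so r4c1=4.
Step 2. [r2c5∈{4}] only 4 remains possible at r2c5, so r2c5=4.
Step 3. [r5c5∈{6}] only 6 remains possible at r5c5. So r5c5=6.
Step 4. [r3c3∈{1,3,6}] across col 3, 1 lands solely at r3c3 ⇒ r3c3=1.
Step 5. [r1c3∈{4,6}] col 3 places 6 nowhere but r1c3. So r1c3=6.
Step 6. [r3c6∈{2,3}] r3c6 is the only open cell in row 3 admitting 2 ⇒ r3c6=2.
Step 7. [r3c1∈{6}] r3c1's peers cover all but 6. So r3c1=6.
Step 8. [r5c3∈{4}] r5c3 is down to just 4. So r5c3=4.
Step 9. [r1c6∈{5}] r1c6 has the single candidate 5, so r1c6=5.
Step 10. [r1c1∈{2}] only 2 remains possible at r1c1 ⇒ r1c1=2.
Step 11. [r6c2∈{6}] only 6 remains possible at r6c2. So r6c2=6.
Step 12. [r4c4∈{6}] nothing but 6 survives at r4c4. So r4c4=6.
Step 13. [r5c4∈{5}] only 5 remains possible at r5c4. So r5c4=5.
Step 14. [r3c2∈{3}] only 3 remains possible at r3c2 ⇒ r3c2=3.
Step 15. [r4c6∈{3}] nothing but 3 survives at r4c6 ⇒ r4c6=3.
Step 16. [r2c3∈{3}] r2c3's peers cover all but 3 ⇒ r2c3=3.
Step 17. [r1c2∈{4}] only 4 remains possible at r1c2, so r1c2=4.
Step 18. [r4c5∈{1}] r4c5 is down to just 1 ⇒ r4c5=1.
Step 19. [r6c1∈{1}] nothing but 1 survives at r6c1, so r6c1=1.
Step 20. [r2c1∈{5}] r2c1's peers cover all but 5 ⇒ r2c1=5.
Step 21. [r6c5∈{2}] r6c5 has the single candidate 2. So r6c5=2.
Step 22. [r6c6∈{4}] only 4 remains possible at r6c6. So r6c6=4.

Answer: 2 4 6 1 3 5 / 5 1 3 2 4 6 / 6 3 1 4 5 2 / 4 5 2 6 1 3 / 3 2 4 5 6 1 / 1 6 5 3 2 4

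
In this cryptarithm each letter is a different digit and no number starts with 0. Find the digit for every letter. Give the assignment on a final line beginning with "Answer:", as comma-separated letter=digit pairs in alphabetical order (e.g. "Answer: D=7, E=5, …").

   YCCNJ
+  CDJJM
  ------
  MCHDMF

Step 1. [col 1: J + M ≡ F (mod 10)] several values work for M in column 1 (J + M ≡ F (mod 10), carry-in 0); try M=1. So M=1.
Step 2. [col 1: J + M ≡ F (mod 10)] column 1 (J + M ≡ F (mod 10), carry-in 0) doesn't pin F yet; pick F=5 and continue ⇒ F=5.
Step 3. [col 1: J + M ≡ F (mod 10)] column 1: given M=1, F=5, carry-in 0, and digits 1,5 already taken and all letters distinct, J+M≡F (mod 10) forces J=4 ⇒ J=4.
Step 4. [col 2: N + J ≡ M (mod 10)] column 2: given J=4, M=1, carry-in 0, and digits 1,4,5 already taken and all letters distinct, N+J≡M (mod 10) forces N=7, so N=7.
Step 5. [col 3: C + J ≡ D (mod 10)] no forcing yet in column 3 (carry-in 1); D=3 is free and consistent — try it ⇒ D=3.
Step 6. [col 3: C + J ≡ D (mod 10)] from column 3 (J=4, D=3, carry-in 1, digits 1,3,4,5,7 already taken and all letters distinct): C must equal 8, so C=8.
Step 7. [col 4: C + D ≡ H (mod 10)] column 4 reads C+D+carry(1)=H with C=8, D=3; with digits 1,3,4,5,7,8 already taken and all letters distinct, the only value for H is 2 ⇒ H=2.
Step 8. [col 5: Y + C ≡ C (mod 10)] column 5 reads Y+C+carry(1)=C with C=8; with digits 1,2,3,4,5,7,8 already taken and all letters distinct, the only value for Y is 9, so Y=9.

Answer: C=8, D=3, F=5, H=2, J=4, M=1, N=7, Y=9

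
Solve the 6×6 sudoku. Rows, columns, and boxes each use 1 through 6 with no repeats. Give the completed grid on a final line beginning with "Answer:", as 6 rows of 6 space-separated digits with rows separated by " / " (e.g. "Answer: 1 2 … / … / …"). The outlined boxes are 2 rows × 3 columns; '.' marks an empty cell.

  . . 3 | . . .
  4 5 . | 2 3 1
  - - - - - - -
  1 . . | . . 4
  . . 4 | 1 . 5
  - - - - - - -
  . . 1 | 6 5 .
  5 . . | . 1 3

Step 1. [r2c3∈{6}] r2c3 has the single candidate 6. So r2c3=6.
Step 2. [r4c1∈{2,3,6}] across col 1, 6 lands solely at r4c1. So r4c1=6.
Step 3. [r6c3∈{2}] r6c3's peers cover all but 2 ⇒ r6c3=2.
Step 4. [r4c2∈{2,3}] r4c2 is the only open cell in row 4 admitting 3, so r4c2=3.
Step 5. [r1c5∈{4,6}] across col 5, 4 lands solely at r1c5 ⇒ r1c5=4.
Step 6. [r3c2∈{2}] r3c2's peers cover all but 2. So r3c2=2.
Step 7. [r6c4∈{4}] r6c4 has the single candidate 4 ⇒ r6c4=4.
Step 8. [r5c1∈{3}] only 3 remains possible at r5c1, so r5c1=3.
Step 9. [r4c5∈{2}] r4c5 is down to just 2, so r4c5=2.
Step 10. [r5c6∈{2}] r5c6's peers cover all but 2, so r5c6=2.
Step 11. [r1c6∈{6}] nothing but 6 survives at r1c6. So r1c6=6.
Step 12. [r3c4∈{3}] only 3 remains possible at r3c4, so r3c4=3.
Step 13. [r6c2∈{6}] r6c2 is down to just 6, so r6c2=6.
Step 14. [r3c3∈{5}] nothing but 5 survives at r3c3. So r3c3=5.
Step 15. [r1c2∈{1}] r1c2's peers cover all but 1. So r1c2=1.
Step 16. [r1c4∈{5}] r1c4 is down to just 5, so r1c4=5.
Step 17. [r5c2∈{4}] r5c2 has the single candidate 4 ⇒ r5c2=4.
Step 18. [r3c5∈{6}] r3c5 is down to just 6 ⇒ r3c5=6.
Step 19. [r1c1∈{2}] only 2 remains possible at r1c1, so r1c1=2.

Answer: 2 1 3 5 4 6 / 4 5 6 2 3 1 / 1 2 5 3 6 4 / 6 3 4 1 2 5 / 3 4 1 6 5 2 / 5 6 2 4 1 3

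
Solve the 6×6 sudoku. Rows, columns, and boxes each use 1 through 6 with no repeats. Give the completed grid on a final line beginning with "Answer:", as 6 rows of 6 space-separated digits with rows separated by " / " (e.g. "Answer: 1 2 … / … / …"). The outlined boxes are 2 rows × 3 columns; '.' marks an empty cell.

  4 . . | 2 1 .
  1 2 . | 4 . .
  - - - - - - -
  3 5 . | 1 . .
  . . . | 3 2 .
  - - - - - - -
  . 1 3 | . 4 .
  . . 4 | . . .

Step 1. [r6c2∈{6}] only 6 remains possible at r6c2 ⇒ r6c2=6.
Step 2. [r4c6∈{4,5,6}] across row 4, 5 lands solely at r4c6. So r4c6=5.
Step 3. [r2c5∈{3,5,6}] across box 2, 5 lands solely at r2c5. So r2c5=5.
Step 4. [r2c3∈{6}] r2c3's peers cover all but 6, so r2c3=6.
Step 5. [r1c6∈{3,6}] in row 1, 6 fits only at r1c6, so r1c6=6.
Step 6. [r6c6∈{1,2,3}] 1 has one home in row 6: r6c6, so r6c6=1.
Step 7. [r6c4∈{5}] only 5 remains possible at r6c4, so r6c4=5.
Step 8. [r5c1∈{2,5}] r5c1 is the only open cell in row 5 admitting 5 ⇒ r5c1=5.
Step 9. [r3c6∈{4}] only 4 remains possible at r3c6. So r3c6=4.
Step 10. [r5c4∈{6}] r5c4 is down to just 6. So r5c4=6.
Step 11. [r4c2∈{4}] nothing but 4 survives at r4c2, so r4c2=4.
Step 12. [r6c1∈{2}] r6c1's peers cover all but 2. So r6c1=2.
Step 13. [r1c3∈{5}] r1c3 is down to just 5 ⇒ r1c3=5.
Step 14. [r3c5∈{6}] only 6 remains possible at r3c5, so r3c5=6.
Step 15. [r1c2∈{3}] r1c2 has the single candidate 3, so r1c2=3.
Step 16. [r6c5∈{3}] r6c5 is down to just 3, so r6c5=3.
Step 17. [r5c6∈{2}] r5c6's peers cover all but 2 ⇒ r5c6=2.
Step 18. [r4c3∈{1}] r4c3's peers cover all but 1, so r4c3=1.
Step 19. [r3c3∈{2}] r3c3 is down to just 2. So r3c3=2.
Step 20. [r2c6∈{3}] r2c6 is down to just 3, so r2c6=3.
Step 21. [r4c1∈{6}] r4c1 is down to just 6 ⇒ r4c1=6.

Answer: 4 3 5 2 1 6 / 1 2 6 4 5 3 / 3 5 2 1 6 4 / 6 4 1 3 2 5 / 5 1 3 6 4 2 / 2 6 4 5 3 1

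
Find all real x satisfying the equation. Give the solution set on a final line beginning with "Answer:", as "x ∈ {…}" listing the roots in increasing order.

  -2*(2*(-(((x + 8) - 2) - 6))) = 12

Step 1. [-2*(2*(-(((x + 8) - 2) - 6))) = 12] leading coefficient -2: divide by -2, so div: 2*(-(((x + 8) - 2) - 6)) = -6.
Step 2. [2*(-(((x + 8) - 2) - 6)) = -6] LHS = 2·(…); ÷2 both sides. So div: -(((x + 8) - 2) - 6) = -3.
Step 3. [-(((x + 8) - 2) - 6) = -3] LHS negated; negate both sides, so neg: ((x + 8) - 2) - 6 = 3.
Step 4. [((x + 8) - 2) - 6 = 3] add 6: x sits inside (… - 6) ⇒ sub: (x + 8) - 2 = 9.
Step 5. [(x + 8) - 2 = 9] 2 comes off first (add 2), so sub: x + 8 = 11.
Step 6. [x + 8 = 11] the outer +8 inverts by subtracting 8 ⇒ sub: x = 3.

Answer: x ∈ {3}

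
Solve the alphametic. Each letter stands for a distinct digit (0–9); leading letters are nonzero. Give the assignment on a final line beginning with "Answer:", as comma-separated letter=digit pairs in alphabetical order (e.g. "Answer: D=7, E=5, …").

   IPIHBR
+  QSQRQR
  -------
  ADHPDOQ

Step 1. [A] the sum has 7 digits but both addends have 6; that extra leading digit A is the final carry, namely 1. So A=1.
Step 2. [col 1: R + R ≡ Q (mod 10)] several values work for Q in column 1 (R + R ≡ Q (mod 10), carry-in 0); try Q=6 ⇒ Q=6.
Step 3. [col 1: R + R ≡ Q (mod 10)] R=8 is one option consistent with column 1 (R + R ≡ Q (mod 10), carry-in 0) — take it, so R=8.
Step 4. [col 2: B + Q ≡ O (mod 10)] several values work for O in column 2 (B + Q ≡ O (mod 10), carry-in 1); try O=9 ⇒ O=9.
Step 5. [col 2: B + Q ≡ O (mod 10)] from column 2 (Q=6, O=9, carry-in 1, digits 1,6,8,9 already taken and all letters distinct): B must equal 2. So B=2.
Step 6. [col 3: H + R ≡ D (mod 10)] no forcing yet in column 3 (carry-in 0); H=5 is free and consistent — try it, so H=5.
Step 7. [col 3: H + R ≡ D (mod 10)] in column 3 we have H+R≡D with carry-in 0; given H=5, R=8 and digits 1,2,5,6,8,9 already taken and all letters distinct, that pins D to 3, so D=3.
Step 8. [col 4: I + Q ≡ P (mod 10)] I=7 is one option consistent with column 4 (I + Q ≡ P (mod 10), carry-in 1) — take it ⇒ I=7.
Step 9. [col 4: I + Q ≡ P (mod 10)] column 4: given I=7, Q=6, carry-in 1, and digits 1,2,3,5,6,7,8,9 already taken and all letters distinct, I+Q≡P (mod 10) forces P=4 ⇒ P=4.
Step 10. [col 5: P + S ≡ H (mod 10)] column 5: given P=4, H=5, carry-in 1, and digits 1,2,3,4,5,6,7,8,9 already taken and all letters distinct, P+S≡H (mod 10) forces S=0 ⇒ S=0.

Answer: A=1, B=2, D=3, H=5, I=7, O=9, P=4, Q=6, R=8, S=0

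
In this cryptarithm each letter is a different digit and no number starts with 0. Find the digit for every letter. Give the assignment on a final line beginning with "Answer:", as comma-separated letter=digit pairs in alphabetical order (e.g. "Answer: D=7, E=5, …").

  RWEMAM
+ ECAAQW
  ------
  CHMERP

Step 1. [col 1: M + W ≡ P (mod 10)] P=8 is one option consistent with column 1 (M + W ≡ P (mod 10), carry-in 0) — take it, so P=8.
Step 2. [col 1: M + W ≡ P (mod 10)] column 1 (M + W ≡ P (mod 10), carry-in 0) doesn't pin W yet; pick W=1 and continue ⇒ W=1.
Step 3. [col 1: M + W ≡ P (mod 10)] column 1: given W=1, P=8, carry-in 0, and digits 1,8 already taken and all letters distinct, M+W≡P (mod 10) forces M=7. So M=7.
Step 4. [col 2: A + Q ≡ R (mod 10)] R=3 is one option consistent with column 2 (A + Q ≡ R (mod 10), carry-in 0) — take it, so R=3.
Step 5. [col 2: A + Q ≡ R (mod 10)] several values work for A in column 2 (A + Q ≡ R (mod 10), carry-in 0); try A=4 ⇒ A=4.
Step 6. [col 2: A + Q ≡ R (mod 10)] column 2: given A=4, R=3, carry-in 0, and digits 1,3,4,7,8 already taken and all letters distinct, A+Q≡R (mod 10) forces Q=9, so Q=9.
Step 7. [col 3: M + A ≡ E (mod 10)] column 3 reads M+A+carry(1)=E with M=7, A=4; with digits 1,3,4,7,8,9 already taken and all letters distinct, the only value for E is 2 ⇒ E=2.
Step 8. [col 5: W + C ≡ H (mod 10)] column 5: given W=1, carry-in 0, and digits 1,2,3,4,7,8,9 already taken and all letters distinct, W+C≡H (mod 10) forces C=5. So C=5.
Step 9. [col 5: W + C ≡ H (mod 10)] column 5 reads W+C+carry(0)=H with W=1, C=5; with digits 1,2,3,4,5,7,8,9 already taken and all letters distinct, the only value for H is 6. So H=6.

Answer: A=4, C=5, E=2, H=6, M=7, P=8, Q=9, R=3, W=1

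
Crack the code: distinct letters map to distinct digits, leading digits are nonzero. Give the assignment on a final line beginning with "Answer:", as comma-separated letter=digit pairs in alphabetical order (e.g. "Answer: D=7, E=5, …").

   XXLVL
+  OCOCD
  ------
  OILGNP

Step 1. [col 1: L + D ≡ P (mod 10)] column 1 (L + D ≡ P (mod 10), carry-in 0) doesn't pin P yet; pick P=9 and continue, so P=9.
Step 2. [col 1: L + D ≡ P (mod 10)] several values work for D in column 1 (L + D ≡ P (mod 10), carry-in 0); try D=6. So D=6.
Step 3. [O] the sum has 6 digits but both addends have 5; that extra leading digit O is the final carry, namely 1 ⇒ O=1.
Step 4. [col 1: L + D ≡ P (mod 10)] column 1 reads L+D+carry(0)=P with D=6, P=9; with digits 1,6,9 already taken and all letters distinct, the only value for L is 3. So L=3.
Step 5. [col 2: V + C ≡ N (mod 10)] several values work for N in column 2 (V + C ≡ N (mod 10), carry-in 0); try N=7 ⇒ N=7.
Step 6. [col 2: V + C ≡ N (mod 10)] V=2 is one option consistent with column 2 (V + C ≡ N (mod 10), carry-in 0) — take it. So V=2.
Step 7. [col 2: V + C ≡ N (mod 10)] in column 2 we have V+C≡N with carry-in 0; given V=2, N=7 and digits 1,2,3,6,7,9 already taken and all letters distinct, that pins C to 5 ⇒ C=5.
Step 8. [col 3: L + O ≡ G (mod 10)] in column 3 we have L+O≡G with carry-in 0; given L=3, O=1 and digits 1,2,3,5,6,7,9 already taken and all letters distinct, that pins G to 4 ⇒ G=4.
Step 9. [col 4: X + C ≡ L (mod 10)] from column 4 (C=5, L=3, carry-in 0, digits 1,2,3,4,5,6,7,9 already taken and all letters distinct): X must equal 8. So X=8.
Step 10. [col 5: X + O ≡ I (mod 10)] from column 5 (X=8, O=1, carry-in 1, digits 1,2,3,4,5,6,7,8,9 already taken and all letters distinct): I must equal 0. So I=0.

Answer: C=5, D=6, G=4, I=0, L=3, N=7, O=1, P=9, V=2, X=8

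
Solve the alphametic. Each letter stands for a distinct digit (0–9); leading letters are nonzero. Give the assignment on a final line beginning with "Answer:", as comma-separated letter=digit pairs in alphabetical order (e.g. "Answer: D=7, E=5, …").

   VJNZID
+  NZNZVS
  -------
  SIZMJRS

Step 1. [col 1: D + S ≡ S (mod 10)] column 1 reads D+S+carry(0)=S with nothing yet; with all letters distinct, none taken yet, the only value for D is 0. So D=0.
Step 2. [col 1: D + S ≡ S (mod 10)] column 1 (D + S ≡ S (mod 10), carry-in 0) doesn't pin S yet; pick S=1 and continue, so S=1.
Step 3. [col 2: I + V ≡ R (mod 10)] no forcing yet in column 2 (carry-in 0); I=5 is free and consistent — try it ⇒ I=5.
Step 4. [col 2: I + V ≡ R (mod 10)] several values work for V in column 2 (I + V ≡ R (mod 10), carry-in 0); try V=8. So V=8.
Step 5. [col 2: I + V ≡ R (mod 10)] column 2 reads I+V+carry(0)=R with I=5, V=8; with digits 0,1,5,8 already taken and all letters distinct, the only value for R is 3. So R=3.
Step 6. [col 3: Z + Z ≡ J (mod 10)] in column 3 we have Z+Z≡J with carry-in 1; given nothing yet and digits 0,1,3,5,8 already taken and all letters distinct, that pins J to 9 ⇒ J=9.
Step 7. [col 3: Z + Z ≡ J (mod 10)] column 3 reads Z+Z+carry(1)=J with J=9; with digits 0,1,3,5,8,9 already taken and all letters distinct, the only value for Z is 4, so Z=4.
Step 8. [col 4: N + N ≡ M (mod 10)] column 4: given nothing yet, carry-in 0, and digits 0,1,3,4,5,8,9 already taken and all letters distinct, N+N≡M (mod 10) forces M=2 ⇒ M=2.
Step 9. [col 4: N + N ≡ M (mod 10)] column 4 reads N+N+carry(0)=M with M=2; with digits 0,1,2,3,4,5,8,9 already taken and all letters distinct, the only value for N is 6 ⇒ N=6.

Answer: D=0, I=5, J=9, M=2, N=6, R=3, S=1, V=8, Z=4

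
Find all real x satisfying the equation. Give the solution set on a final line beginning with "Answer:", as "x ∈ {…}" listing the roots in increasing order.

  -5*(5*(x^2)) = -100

Step 1. [-5*(5*(x^2)) = -100] divide by the outer -5, so div: 5*(x^2) = 20.
Step 2. [5*(x^2) = 20] 5·(inner) — divide through by 5 ⇒ div: x^2 = 4.
Step 3. [x^2 = 4] √ both sides: 4 ≥ 0 gives two branches ⇒ sqrt: x = 2 or -2.

Answer: x ∈ {-2, 2}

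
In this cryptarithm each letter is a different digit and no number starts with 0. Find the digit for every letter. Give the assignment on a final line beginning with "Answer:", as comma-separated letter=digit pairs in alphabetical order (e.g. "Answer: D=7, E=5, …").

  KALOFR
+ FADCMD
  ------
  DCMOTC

Step 1. [col 1: R + D ≡ C (mod 10)] column 1 (R + D ≡ C (mod 10), carry-in 0) doesn't pin R yet; pick R=6 and continue ⇒ R=6.
Step 2. [col 1: R + D ≡ C (mod 10)] several values work for C in column 1 (R + D ≡ C (mod 10), carry-in 0); try C=0 ⇒ C=0.
Step 3. [col 1: R + D ≡ C (mod 10)] column 1: given R=6, C=0, carry-in 0, and digits 0,6 already taken and all letters distinct, R+D≡C (mod 10) forces D=4. So D=4.
Step 4. [col 2: F + M ≡ T (mod 10)] column 2 (F + M ≡ T (mod 10), carry-in 1) doesn't pin F yet; pick F=1 and continue. So F=1.
Step 5. [col 2: F + M ≡ T (mod 10)] column 2 (F + M ≡ T (mod 10), carry-in 1) doesn't pin T yet; pick T=9 and continue. So T=9.
Step 6. [col 2: F + M ≡ T (mod 10)] from column 2 (F=1, T=9, carry-in 1, digits 0,1,4,6,9 already taken and all letters distinct): M must equal 7, so M=7.
Step 7. [col 3: O + C ≡ O (mod 10)] O=8 is one option consistent with column 3 (O + C ≡ O (mod 10), carry-in 0) — take it, so O=8.
Step 8. [col 4: L + D ≡ M (mod 10)] from column 4 (D=4, M=7, carry-in 0, digits 0,1,4,6,7,8,9 already taken and all letters distinct): L must equal 3. So L=3.
Step 9. [col 5: A + A ≡ C (mod 10)] column 5: given C=0, carry-in 0, and digits 0,1,3,4,6,7,8,9 already taken and all letters distinct, A+A≡C (mod 10) forces A=5, so A=5.
Step 10. [col 6: K + F ≡ D (mod 10)] column 6 reads K+F+carry(1)=D with F=1, D=4; with digits 0,1,3,4,5,6,7,8,9 already taken and all letters distinct, the only value for K is 2 ⇒ K=2.

Answer: A=5, C=0, D=4, F=1, K=2, L=3, M=7, O=8, R=6, T=9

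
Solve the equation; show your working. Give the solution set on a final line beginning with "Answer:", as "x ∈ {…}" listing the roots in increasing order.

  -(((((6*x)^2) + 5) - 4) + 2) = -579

Step 1. [-(((((6*x)^2) + 5) - 4) + 2) = -579] leading − — multiply by −1, so neg: ((((6*x)^2) + 5) - 4) + 2 = 579.
Step 2. [((((6*x)^2) + 5) - 4) + 2 = 579] +2 is outermost — subtract 2 both sides ⇒ sub: (((6*x)^2) + 5) - 4 = 577.
Step 3. [(((6*x)^2) + 5) - 4 = 577] the outer -4 inverts by adding 4, so sub: ((6*x)^2) + 5 = 581.
Step 4. [((6*x)^2) + 5 = 581] peel the +5: subtract 5 from each side, so sub: (6*x)^2 = 576.
Step 5. [(6*x)^2 = 576] √ both sides: 576 ≥ 0 gives two branches. So sqrt: 6*x = 24 or -24.
Step 6. [6*x = 24 or -24] leading coefficient 6: divide by 6 ⇒ div: x = 4 or -4.

Answer: x ∈ {-4, 4}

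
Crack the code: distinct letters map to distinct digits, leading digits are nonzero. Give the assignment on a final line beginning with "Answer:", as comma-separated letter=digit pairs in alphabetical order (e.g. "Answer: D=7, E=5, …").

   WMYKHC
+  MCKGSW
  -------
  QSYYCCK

Step 1. [Q] Q is the leading digit of a 7-digit sum of two 6-digit numbers; the final carry is exactly 1. So Q=1.
Step 2. [col 1: C + W ≡ K (mod 10)] no forcing yet in column 1 (carry-in 0); K=9 is free and consistent — try it. So K=9.
Step 3. [col 1: C + W ≡ K (mod 10)] C=6 is one option consistent with column 1 (C + W ≡ K (mod 10), carry-in 0) — take it. So C=6.
Step 4. [col 1: C + W ≡ K (mod 10)] in column 1 we have C+W≡K with carry-in 0; given C=6, K=9 and digits 1,6,9 already taken and all letters distinct, that pins W to 3. So W=3.
Step 5. [col 2: H + S ≡ C (mod 10)] S=2 is one option consistent with column 2 (H + S ≡ C (mod 10), carry-in 0) — take it, so S=2.
Step 6. [col 2: H + S ≡ C (mod 10)] in column 2 we have H+S≡C with carry-in 0; given S=2, C=6 and digits 1,2,3,6,9 already taken and all letters distinct, that pins H to 4 ⇒ H=4.
Step 7. [col 3: K + G ≡ C (mod 10)] column 3: given K=9, C=6, carry-in 0, and digits 1,2,3,4,6,9 already taken and all letters distinct, K+G≡C (mod 10) forces G=7, so G=7.
Step 8. [col 4: Y + K ≡ Y (mod 10)] no forcing yet in column 4 (carry-in 1); Y=5 is free and consistent — try it. So Y=5.
Step 9. [col 5: M + C ≡ Y (mod 10)] column 5 reads M+C+carry(1)=Y with C=6, Y=5; with digits 1,2,3,4,5,6,7,9 already taken and all letters distinct, the only value for M is 8 ⇒ M=8.

Answer: C=6, G=7, H=4, K=9, M=8, Q=1, S=2, W=3, Y=5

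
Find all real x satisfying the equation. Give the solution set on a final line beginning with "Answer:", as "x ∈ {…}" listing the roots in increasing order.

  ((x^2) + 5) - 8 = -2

Step 1. [((x^2) + 5) - 8 = -2] -8 is outermost — add 8 both sides. So sub: (x^2) + 5 = 6.
Step 2. [(x^2) + 5 = 6] 5 comes off first (subtract 5). So sub: x^2 = 1.
Step 3. [x^2 = 1] √ both sides: 1 ≥ 0 gives two branches ⇒ sqrt: x = 1 or -1.

Answer: x ∈ {-1, 1}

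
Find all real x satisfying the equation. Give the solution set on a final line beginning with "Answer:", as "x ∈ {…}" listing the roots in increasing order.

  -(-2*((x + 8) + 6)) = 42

Step 1. [-(-2*((x + 8) + 6)) = 42] LHS negated; negate both sides ⇒ neg: -2*((x + 8) + 6) = -42.
Step 2. [-2*((x + 8) + 6) = -42] divide by the outer -2, so div: (x + 8) + 6 = 21.
Step 3. [(x + 8) + 6 = 21] 6 comes off first (subtract 6), so sub: x + 8 = 15.
Step 4. [x + 8 = 15] subtract 8: x sits inside (… + 8), so sub: x = 7.

Answer: x ∈ {7}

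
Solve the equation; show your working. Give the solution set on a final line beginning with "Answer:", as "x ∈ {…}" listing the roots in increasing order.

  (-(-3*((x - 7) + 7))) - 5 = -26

Step 1. [(-(-3*((x - 7) + 7))) - 5 = -26] the outer -5 inverts by adding 5. So sub: -(-3*((x - 7) + 7)) = -21.
Step 2. [-(-3*((x - 7) + 7)) = -21] flip signs both sides. So neg: -3*((x - 7) + 7) = 21.
Step 3. [-3*((x - 7) + 7) = 21] -3 out front; divide by -3 ⇒ div: (x - 7) + 7 = -7.
Step 4. [(x - 7) + 7 = -7] subtract 7: x sits inside (… + 7). So sub: x - 7 = -14.
Step 5. [x - 7 = -14] add 7: x sits inside (… - 7) ⇒ sub: x = -7.

Answer: x ∈ {-7}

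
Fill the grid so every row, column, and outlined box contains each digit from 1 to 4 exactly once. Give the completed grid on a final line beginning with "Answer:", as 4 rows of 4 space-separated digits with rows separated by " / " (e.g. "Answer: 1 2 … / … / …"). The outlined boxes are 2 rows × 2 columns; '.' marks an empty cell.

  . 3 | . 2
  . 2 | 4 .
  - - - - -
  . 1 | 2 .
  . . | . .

Step 1. [r4c3∈{1,3}] across col 3, 3 lands solely at r4c3 ⇒ r4c3=3.
Step 2. [r1c1∈{1,4}] across row 1, 4 lands solely at r1c1 ⇒ r1c1=4.
Step 3. [r4c4∈{1,4}] r4c4 is the only open cell in row 4 admitting 1, so r4c4=1.
Step 4. [r1c3∈{1}] r1c3's peers cover all but 1 ⇒ r1c3=1.
Step 5. [r4c2∈{4}] nothing but 4 survives at r4c2, so r4c2=4.
Step 6. [r4c1∈{2}] only 2 remains possible at r4c1, so r4c1=2.
Step 7. [r2c4∈{3}] r2c4 is down to just 3, so r2c4=3.
Step 8. [r2c1∈{1}] r2c1 has the single candidate 1, so r2c1=1.
Step 9. [r3c4∈{4}] r3c4 is down to just 4 ⇒ r3c4=4.
Step 10. [r3c1∈{3}] only 3 remains possible at r3c1. So r3c1=3.

Answer: 4 3 1 2 / 1 2 4 3 / 3 1 2 4 / 2 4 3 1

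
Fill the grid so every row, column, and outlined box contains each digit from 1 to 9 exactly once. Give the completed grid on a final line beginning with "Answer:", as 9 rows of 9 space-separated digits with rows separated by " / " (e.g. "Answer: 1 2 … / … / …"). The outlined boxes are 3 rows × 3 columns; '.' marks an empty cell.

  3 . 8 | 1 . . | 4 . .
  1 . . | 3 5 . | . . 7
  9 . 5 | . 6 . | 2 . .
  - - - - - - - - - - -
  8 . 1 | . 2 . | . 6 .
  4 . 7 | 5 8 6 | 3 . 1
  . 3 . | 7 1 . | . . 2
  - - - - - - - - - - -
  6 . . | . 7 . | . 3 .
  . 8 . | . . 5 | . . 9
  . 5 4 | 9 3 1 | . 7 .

Step 1. [r4c4∈{4}] only 4 remains possible at r4c4 ⇒ r4c4=4.
Step 2. [r5c8∈{9}] only 9 remains possible at r5c8 ⇒ r5c8=9.
Step 3. [r8c8∈{1,2,4}] 2 has one home in col 8: r8c8, so r8c8=2.
Step 4. [r2c8∈{8}] r2c8 is down to just 8. So r2c8=8.
Step 5. [r4c9∈{5}] r4c9 is down to just 5 ⇒ r4c9=5.
Step 6. [r7c4∈{2,8}] col 4 places 2 nowhere but r7c4, so r7c4=2.
Step 7. [r6c6∈{9}] r6c6 is down to just 9, so r6c6=9.
Step 8. [r2c3∈{2,6}] r2c3 is the only open cell in col 3 admitting 2. So r2c3=2.
Step 9. [r7c6∈{4,8}] box 8 places 8 nowhere but r7c6. So r7c6=8.
Step 10. [r1c9∈{6}] r1c9's peers cover all but 6, so r1c9=6.
Step 11. [r9c7∈{6,8}] r9c7 is the only open cell in row 9 admitting 6 ⇒ r9c7=6.
Step 12. [r7c2∈{1,9}] r7c2 is the only open cell in col 2 admitting 1 ⇒ r7c2=1.
Step 13. [r1c2∈{7}] r1c2 is down to just 7 ⇒ r1c2=7.
Step 14. [r2c6∈{4}] r2c6 has the single candidate 4, so r2c6=4.
Step 15. [r4c7∈{7}] r4c7 is down to just 7. So r4c7=7.
Step 16. [r8c7∈{1}] r8c7's peers cover all but 1. So r8c7=1.
Step 17. [r1c6∈{2}] nothing but 2 survives at r1c6, so r1c6=2.
Step 18. [r2c7∈{9}] r2c7 is down to just 9. So r2c7=9.
Step 19. [r2c2∈{6}] r2c2 is down to just 6. So r2c2=6.
Step 20. [r3c6∈{7}] r3c6 has the single candidate 7. So r3c6=7.
Step 21. [r8c4∈{6}] r8c4 is down to just 6 ⇒ r8c4=6.
Step 22. [r6c3∈{6}] r6c3 is down to just 6, so r6c3=6.
Step 23. [r7c9∈{4}] nothing but 4 survives at r7c9. So r7c9=4.
Step 24. [r1c8∈{5}] r1c8 is down to just 5, so r1c8=5.
Step 25. [r1c5∈{9}] only 9 remains possible at r1c5 ⇒ r1c5=9.
Step 26. [r7c3∈{9}] r7c3's peers cover all but 9. So r7c3=9.
Step 27. [r4c2∈{9}] r4c2 is down to just 9, so r4c2=9.
Step 28. [r8c3∈{3}] nothing but 3 survives at r8c3. So r8c3=3.
Step 29. [r5c2∈{2}] r5c2's peers cover all but 2, so r5c2=2.
Step 30. [r3c4∈{8}] r3c4 has the single candidate 8, so r3c4=8.
Step 31. [r6c7∈{8}] r6c7 is down to just 8. So r6c7=8.
Step 32. [r8c1∈{7}] only 7 remains possible at r8c1 ⇒ r8c1=7.
Step 33. [r3c2∈{4}] only 4 remains possible at r3c2. So r3c2=4.
Step 34. [r9c1∈{2}] nothing but 2 survives at r9c1 ⇒ r9c1=2.
Step 35. [r3c8∈{1}] nothing but 1 survives at r3c8 ⇒ r3c8=1.
Step 36. [r7c7∈{5}] r7c7 is down to just 5, so r7c7=5.
Step 37. [r3c9∈{3}] r3c9 is down to just 3, so r3c9=3.
Step 38. [r6c1∈{5}] r6c1's peers cover all but 5, so r6c1=5.
Step 39. [r8c5∈{4}] nothing but 4 survives at r8c5. So r8c5=4.
Step 40. [r6c8∈{4}] r6c8 is down to just 4, so r6c8=4.
Step 41. [r4c6∈{3}] r4c6 is down to just 3, so r4c6=3.
Step 42. [r9c9∈{8}] nothing but 8 survives at r9c9. So r9c9=8.

Answer: 3 7 8 1 9 2 4 5 6 / 1 6 2 3 5 4 9 8 7 / 9 4 5 8 6 7 2 1 3 / 8 9 1 4 2 3 7 6 5 / 4 2 7 5 8 6 3 9 1 / 5 3 6 7 1 9 8 4 2 / 6 1 9 2 7 8 5 3 4 / 7 8 3 6 4 5 1 2 9 / 2 5 4 9 3 1 6 7 8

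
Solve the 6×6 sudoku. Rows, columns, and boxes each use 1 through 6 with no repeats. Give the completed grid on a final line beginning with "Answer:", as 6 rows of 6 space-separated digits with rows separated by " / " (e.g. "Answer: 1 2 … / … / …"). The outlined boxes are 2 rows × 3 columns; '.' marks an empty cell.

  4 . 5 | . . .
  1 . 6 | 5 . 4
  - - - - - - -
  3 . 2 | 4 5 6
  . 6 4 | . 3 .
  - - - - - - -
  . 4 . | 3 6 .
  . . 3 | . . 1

Step 1. [r6c4∈{2}] only 2 remains possible at r6c4 ⇒ r6c4=2.
Step 2. [r2c5∈{2}] r2c5 has the single candidate 2, so r2c5=2.
Step 3. [r6c2∈{5}] r6c2 has the single candidate 5 ⇒ r6c2=5.
Step 4. [r1c6∈{3}] r1c6 has the single candidate 3. So r1c6=3.
Step 5. [r1c4∈{1,6}] r1c4 is the only open cell in row 1 admitting 6, so r1c4=6.
Step 6. [r6c1∈{6}] r6c1 has the single candidate 6. So r6c1=6.
Step 7. [r6c5∈{4}] r6c5 is down to just 4, so r6c5=4.
Step 8. [r5c6∈{5}] r5c6 has the single candidate 5. So r5c6=5.
Step 9. [r1c2∈{2}] r1c2 has the single candidate 2 ⇒ r1c2=2.
Step 10. [r4c4∈{1}] r4c4's peers cover all but 1 ⇒ r4c4=1.
Step 11. [r3c2∈{1}] nothing but 1 survives at r3c2. So r3c2=1.
Step 12. [r5c1∈{2}] r5c1 is down to just 2, so r5c1=2.
Step 13. [r2c2∈{3}] nothing but 3 survives at r2c2. So r2c2=3.
Step 14. [r4c1∈{5}] r4c1 has the single candidate 5, so r4c1=5.
Step 15. [r4c6∈{2}] nothing but 2 survives at r4c6, so r4c6=2.
Step 16. [r1c5∈{1}] r1c5's peers cover all but 1. So r1c5=1.
Step 17. [r5c3∈{1}] nothing but 1 survives at r5c3. So r5c3=1.

Answer: 4 2 5 6 1 3 / 1 3 6 5 2 4 / 3 1 2 4 5 6 / 5 6 4 1 3 2 / 2 4 1 3 6 5 / 6 5 3 2 4 1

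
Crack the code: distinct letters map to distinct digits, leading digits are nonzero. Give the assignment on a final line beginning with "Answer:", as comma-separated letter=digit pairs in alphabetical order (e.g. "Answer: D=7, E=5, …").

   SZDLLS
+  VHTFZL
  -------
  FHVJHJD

Step 1. [col 1: S + L ≡ D (mod 10)] D=7 is one option consistent with column 1 (S + L ≡ D (mod 10), carry-in 0) — take it ⇒ D=7.
Step 2. [F] the sum has 7 digits but both addends have 6; that extra leading digit F is the final carry, namely 1, so F=1.
Step 3. [col 1: S + L ≡ D (mod 10)] L=2 is one option consistent with column 1 (S + L ≡ D (mod 10), carry-in 0) — take it ⇒ L=2.
Step 4. [col 1: S + L ≡ D (mod 10)] in column 1 we have S+L≡D with carry-in 0; given L=2, D=7 and digits 1,2,7 already taken and all letters distinct, that pins S to 5 ⇒ S=5.
Step 5. [col 2: L + Z ≡ J (mod 10)] Z=4 is one option consistent with column 2 (L + Z ≡ J (mod 10), carry-in 0) — take it. So Z=4.
Step 6. [col 2: L + Z ≡ J (mod 10)] column 2 reads L+Z+carry(0)=J with L=2, Z=4; with digits 1,2,4,5,7 already taken and all letters distinct, the only value for J is 6, so J=6.
Step 7. [col 3: L + F ≡ H (mod 10)] column 3 reads L+F+carry(0)=H with L=2, F=1; with digits 1,2,4,5,6,7 already taken and all letters distinct, the only value for H is 3, so H=3.
Step 8. [col 4: D + T ≡ J (mod 10)] from column 4 (D=7, J=6, carry-in 0, digits 1,2,3,4,5,6,7 already taken and all letters distinct): T must equal 9 ⇒ T=9.
Step 9. [col 5: Z + H ≡ V (mod 10)] column 5 reads Z+H+carry(1)=V with Z=4, H=3; with digits 1,2,3,4,5,6,7,9 already taken and all letters distinct, the only value for V is 8, so V=8.

Answer: D=7, F=1, H=3, J=6, L=2, S=5, T=9, V=8, Z=4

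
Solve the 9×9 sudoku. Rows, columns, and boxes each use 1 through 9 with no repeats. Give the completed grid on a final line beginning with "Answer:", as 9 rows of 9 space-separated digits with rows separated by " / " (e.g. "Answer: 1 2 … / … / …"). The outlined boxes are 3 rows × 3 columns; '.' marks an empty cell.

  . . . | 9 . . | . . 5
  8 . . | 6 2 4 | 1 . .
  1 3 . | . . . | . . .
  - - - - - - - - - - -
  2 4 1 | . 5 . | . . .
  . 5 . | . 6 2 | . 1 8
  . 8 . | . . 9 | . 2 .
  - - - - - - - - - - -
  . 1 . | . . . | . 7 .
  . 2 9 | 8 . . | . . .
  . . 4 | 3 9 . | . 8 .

Step 1. [r8c8∈{3,4,5,6}] across col 8, 5 lands solely at r8c8 ⇒ r8c8=5.
Step 2. [r4c4∈{7}] r4c4 has the single candidate 7 ⇒ r4c4=7.
Step 3. [r7c5∈{4}] only 4 remains possible at r7c5 ⇒ r7c5=4.
Step 4. [r1c1∈{4,6,7}] in col 1, 4 fits only at r1c1 ⇒ r1c1=4.
Step 5. [r6c7∈{3,4,5,6,7}] row 6 places 5 nowhere but r6c7 ⇒ r6c7=5.
Step 6. [r3c8∈{4,6,9}] r3c8 is the only open cell in col 8 admitting 4. So r3c8=4.
Step 7. [r7c4∈{2,5}] 2 has one home in col 4: r7c4. So r7c4=2.
Step 8. [r7c3∈{3,5,6,8}] 8 has one home in row 7: r7c3 ⇒ r7c3=8.
Step 9. [r4c6∈{3,8}] r4c6 is the only open cell in row 4 admitting 8 ⇒ r4c6=8.
Step 10. [r1c6∈{1,3,7}] r1c6 is the only open cell in col 6 admitting 3 ⇒ r1c6=3.
Step 11. [r1c8∈{6}] r1c8's peers cover all but 6 ⇒ r1c8=6.
Step 12. [r1c2∈{7}] r1c2 is down to just 7, so r1c2=7.
Step 13. [r9c2∈{6}] r9c2 is down to just 6, so r9c2=6.
Step 14. [r2c9∈{3,7,9}] row 2 places 7 nowhere but r2c9. So r2c9=7.
Step 15. [r5c7∈{3,4,7,9}] r5c7 is the only open cell in col 7 admitting 7 ⇒ r5c7=7.
Step 16. [r6c1∈{3,6,7}] across col 1, 6 lands solely at r6c1. So r6c1=6.
Step 17. [r6c9∈{3,4}] box 6 places 4 nowhere but r6c9, so r6c9=4.
Step 18. [r1c5∈{1,8}] in row 1, 1 fits only at r1c5. So r1c5=1.
Step 19. [r8c5∈{7}] only 7 remains possible at r8c5 ⇒ r8c5=7.
Step 20. [r8c1∈{3}] r8c1 is down to just 3. So r8c1=3.
Step 21. [r9c7∈{2}] r9c7 is down to just 2 ⇒ r9c7=2.
Step 22. [r3c4∈{5}] r3c4 is down to just 5. So r3c4=5.
Step 23. [r7c1∈{5}] r7c1 has the single candidate 5. So r7c1=5.
Step 24. [r7c6∈{6}] r7c6's peers cover all but 6. So r7c6=6.
Step 25. [r8c6∈{1}] r8c6 has the single candidate 1, so r8c6=1.
Step 26. [r3c9∈{2,9}] across col 9, 2 lands solely at r3c9, so r3c9=2.
Step 27. [r3c7∈{8,9}] row 3 places 9 nowhere but r3c7 ⇒ r3c7=9.
Step 28. [r8c9∈{6}] only 6 remains possible at r8c9, so r8c9=6.
Step 29. [r7c7∈{3}] r7c7 has the single candidate 3. So r7c7=3.
Step 30. [r4c9∈{3,9}] 3 has one home in col 9: r4c9 ⇒ r4c9=3.
Step 31. [r5c3∈{3}] nothing but 3 survives at r5c3, so r5c3=3.
Step 32. [r4c7∈{6}] r4c7 is down to just 6, so r4c7=6.
Step 33. [r9c6∈{5}] r9c6's peers cover all but 5. So r9c6=5.
Step 34. [r5c1∈{9}] nothing but 9 survives at r5c1. So r5c1=9.
Step 35. [r6c4∈{1}] r6c4 has the single candidate 1. So r6c4=1.
Step 36. [r1c7∈{8}] r1c7's peers cover all but 8 ⇒ r1c7=8.
Step 37. [r9c9∈{1}] only 1 remains possible at r9c9 ⇒ r9c9=1.
Step 38. [r3c3∈{6}] r3c3 has the single candidate 6. So r3c3=6.
Step 39. [r4c8∈{9}] r4c8 has the single candidate 9 ⇒ r4c8=9.
Step 40. [r2c2∈{9}] r2c2's peers cover all but 9 ⇒ r2c2=9.
Step 41. [r6c5∈{3}] only 3 remains possible at r6c5, so r6c5=3.
Step 42. [r3c5∈{8}] r3c5 has the single candidate 8, so r3c5=8.
Step 43. [r8c7∈{4}] only 4 remains possible at r8c7 ⇒ r8c7=4.
Step 44. [r5c4∈{4}] nothing but 4 survives at r5c4. So r5c4=4.
Step 45. [r7c9∈{9}] r7c9 is down to just 9, so r7c9=9.
Step 46. [r2c8∈{3}] r2c8 has the single candidate 3 ⇒ r2c8=3.
Step 47. [r2c3∈{5}] only 5 remains possible at r2c3, so r2c3=5.
Step 48. [r1c3∈{2}] only 2 remains possible at r1c3, so r1c3=2.
Step 49. [r3c6∈{7}] nothing but 7 survives at r3c6 ⇒ r3c6=7.
Step 50. [r6c3∈{7}] r6c3's peers cover all but 7 ⇒ r6c3=7.
Step 51. [r9c1∈{7}] r9c1 has the single candidate 7, so r9c1=7.

Answer: 4 7 2 9 1 3 8 6 5 / 8 9 5 6 2 4 1 3 7 / 1 3 6 5 8 7 9 4 2 / 2 4 1 7 5 8 6 9 3 / 9 5 3 4 6 2 7 1 8 / 6 8 7 1 3 9 5 2 4 / 5 1 8 2 4 6 3 7 9 / 3 2 9 8 7 1 4 5 6 / 7 6 4 3 9 5 2 8 1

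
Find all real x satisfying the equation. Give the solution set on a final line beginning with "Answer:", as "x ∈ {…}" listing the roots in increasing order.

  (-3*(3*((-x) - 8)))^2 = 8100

Step 1. [(-3*(3*((-x) - 8)))^2 = 8100] √ both sides: 8100 ≥ 0 gives two branches. So sqrt: -3*(3*((-x) - 8)) = 90 or -90.
Step 2. [-3*(3*((-x) - 8)) = 90 or -90] leading coefficient -3: divide by -3, so div: 3*((-x) - 8) = -30 or 30.
Step 3. [3*((-x) - 8) = -30 or 30] LHS = 3·(…); ÷3 both sides. So div: (-x) - 8 = -10 or 10.
Step 4. [(-x) - 8 = -10 or 10] -8 is outermost — add 8 both sides, so sub: -x = -2 or 18.
Step 5. [-x = -2 or 18] flip signs both sides ⇒ neg: x = 2 or -18.

Answer: x ∈ {-18, 2}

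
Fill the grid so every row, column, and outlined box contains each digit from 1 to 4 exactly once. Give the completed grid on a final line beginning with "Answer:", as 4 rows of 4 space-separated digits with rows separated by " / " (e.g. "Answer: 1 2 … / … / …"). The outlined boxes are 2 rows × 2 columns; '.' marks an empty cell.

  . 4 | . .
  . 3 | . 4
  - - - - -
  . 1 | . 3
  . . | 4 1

Step 1. [r3c3∈{2}] r3c3 is down to just 2. So r3c3=2.
Step 2. [r2c1∈{1,2}] r2c1 is the only open cell in row 2 admitting 2, so r2c1=2.
Step 3. [r1c3∈{1,3}] in row 1, 3 fits only at r1c3 ⇒ r1c3=3.
Step 4. [r1c4∈{2}] r1c4 has the single candidate 2. So r1c4=2.
Step 5. [r4c1∈{3}] r4c1 is down to just 3 ⇒ r4c1=3.
Step 6. [r3c1∈{4}] r3c1's peers cover all but 4. So r3c1=4.
Step 7. [r1c1∈{1}] r1c1's peers cover all but 1 ⇒ r1c1=1.
Step 8. [r4c2∈{2}] r4c2 has the single candidate 2. So r4c2=2.
Step 9. [r2c3∈{1}] only 1 remains possible at r2c3 ⇒ r2c3=1.

Answer: 1 4 3 2 / 2 3 1 4 / 4 1 2 3 / 3 2 4 1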